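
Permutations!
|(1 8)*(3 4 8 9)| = |(1 9 3 4 8)| = 5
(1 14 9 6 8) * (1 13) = [0, 14, 2, 3, 4, 5, 8, 7, 13, 6, 10, 11, 12, 1, 9] = (1 14 9 6 8 13)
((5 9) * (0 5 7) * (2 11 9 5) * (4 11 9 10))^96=[0, 1, 2, 3, 4, 5, 6, 7, 8, 9, 10, 11]=(11)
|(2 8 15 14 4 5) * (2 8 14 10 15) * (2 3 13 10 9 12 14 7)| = 10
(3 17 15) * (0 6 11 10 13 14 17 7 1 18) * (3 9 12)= [6, 18, 2, 7, 4, 5, 11, 1, 8, 12, 13, 10, 3, 14, 17, 9, 16, 15, 0]= (0 6 11 10 13 14 17 15 9 12 3 7 1 18)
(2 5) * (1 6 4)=(1 6 4)(2 5)=[0, 6, 5, 3, 1, 2, 4]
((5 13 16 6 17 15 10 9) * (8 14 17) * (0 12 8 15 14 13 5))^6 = (17)(0 15 13)(6 8 9)(10 16 12) = [15, 1, 2, 3, 4, 5, 8, 7, 9, 6, 16, 11, 10, 0, 14, 13, 12, 17]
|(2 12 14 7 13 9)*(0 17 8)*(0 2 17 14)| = |(0 14 7 13 9 17 8 2 12)| = 9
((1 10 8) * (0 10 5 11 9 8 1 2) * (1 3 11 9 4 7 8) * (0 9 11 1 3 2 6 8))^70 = [0, 1, 2, 3, 4, 5, 6, 7, 8, 9, 10, 11] = (11)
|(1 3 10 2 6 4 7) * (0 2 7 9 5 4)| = 12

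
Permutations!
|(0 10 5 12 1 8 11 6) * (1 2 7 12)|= |(0 10 5 1 8 11 6)(2 7 12)|= 21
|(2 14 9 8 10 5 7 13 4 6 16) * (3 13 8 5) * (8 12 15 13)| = 33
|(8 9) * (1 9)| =3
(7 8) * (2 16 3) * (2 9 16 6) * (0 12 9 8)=(0 12 9 16 3 8 7)(2 6)=[12, 1, 6, 8, 4, 5, 2, 0, 7, 16, 10, 11, 9, 13, 14, 15, 3]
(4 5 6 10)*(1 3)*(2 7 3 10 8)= (1 10 4 5 6 8 2 7 3)= [0, 10, 7, 1, 5, 6, 8, 3, 2, 9, 4]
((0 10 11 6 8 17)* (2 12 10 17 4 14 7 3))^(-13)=[17, 1, 14, 4, 11, 5, 12, 8, 10, 9, 3, 2, 7, 13, 6, 15, 16, 0]=(0 17)(2 14 6 12 7 8 10 3 4 11)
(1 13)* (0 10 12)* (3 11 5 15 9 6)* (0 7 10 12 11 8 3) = [12, 13, 2, 8, 4, 15, 0, 10, 3, 6, 11, 5, 7, 1, 14, 9] = (0 12 7 10 11 5 15 9 6)(1 13)(3 8)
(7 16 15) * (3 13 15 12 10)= (3 13 15 7 16 12 10)= [0, 1, 2, 13, 4, 5, 6, 16, 8, 9, 3, 11, 10, 15, 14, 7, 12]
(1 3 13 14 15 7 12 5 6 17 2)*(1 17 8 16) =(1 3 13 14 15 7 12 5 6 8 16)(2 17) =[0, 3, 17, 13, 4, 6, 8, 12, 16, 9, 10, 11, 5, 14, 15, 7, 1, 2]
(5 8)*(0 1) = (0 1)(5 8) = [1, 0, 2, 3, 4, 8, 6, 7, 5]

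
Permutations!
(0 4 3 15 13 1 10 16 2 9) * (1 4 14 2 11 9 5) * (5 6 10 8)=(0 14 2 6 10 16 11 9)(1 8 5)(3 15 13 4)=[14, 8, 6, 15, 3, 1, 10, 7, 5, 0, 16, 9, 12, 4, 2, 13, 11]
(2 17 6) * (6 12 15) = [0, 1, 17, 3, 4, 5, 2, 7, 8, 9, 10, 11, 15, 13, 14, 6, 16, 12] = (2 17 12 15 6)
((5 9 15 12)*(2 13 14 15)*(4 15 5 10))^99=(2 9 5 14 13)(4 10 12 15)=[0, 1, 9, 3, 10, 14, 6, 7, 8, 5, 12, 11, 15, 2, 13, 4]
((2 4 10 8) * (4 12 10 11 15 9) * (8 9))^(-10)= (2 15 4 10)(8 11 9 12)= [0, 1, 15, 3, 10, 5, 6, 7, 11, 12, 2, 9, 8, 13, 14, 4]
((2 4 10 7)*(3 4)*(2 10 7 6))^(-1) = [0, 1, 6, 2, 3, 5, 10, 4, 8, 9, 7] = (2 6 10 7 4 3)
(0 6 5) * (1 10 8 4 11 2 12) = (0 6 5)(1 10 8 4 11 2 12) = [6, 10, 12, 3, 11, 0, 5, 7, 4, 9, 8, 2, 1]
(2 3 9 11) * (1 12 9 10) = (1 12 9 11 2 3 10) = [0, 12, 3, 10, 4, 5, 6, 7, 8, 11, 1, 2, 9]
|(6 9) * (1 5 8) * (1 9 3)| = 6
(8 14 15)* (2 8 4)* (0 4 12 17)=[4, 1, 8, 3, 2, 5, 6, 7, 14, 9, 10, 11, 17, 13, 15, 12, 16, 0]=(0 4 2 8 14 15 12 17)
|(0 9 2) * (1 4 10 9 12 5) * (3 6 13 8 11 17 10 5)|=33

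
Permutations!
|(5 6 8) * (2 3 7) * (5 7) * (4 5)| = 7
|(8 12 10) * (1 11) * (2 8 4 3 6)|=14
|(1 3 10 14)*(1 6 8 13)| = 7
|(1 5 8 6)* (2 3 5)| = |(1 2 3 5 8 6)| = 6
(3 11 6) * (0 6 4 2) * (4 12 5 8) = [6, 1, 0, 11, 2, 8, 3, 7, 4, 9, 10, 12, 5] = (0 6 3 11 12 5 8 4 2)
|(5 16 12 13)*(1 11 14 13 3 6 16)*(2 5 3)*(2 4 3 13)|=5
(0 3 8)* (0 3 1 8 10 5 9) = (0 1 8 3 10 5 9) = [1, 8, 2, 10, 4, 9, 6, 7, 3, 0, 5]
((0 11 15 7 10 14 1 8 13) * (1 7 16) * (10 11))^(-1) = [13, 16, 2, 3, 4, 5, 6, 14, 1, 9, 0, 7, 12, 8, 10, 11, 15] = (0 13 8 1 16 15 11 7 14 10)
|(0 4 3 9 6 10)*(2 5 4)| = |(0 2 5 4 3 9 6 10)| = 8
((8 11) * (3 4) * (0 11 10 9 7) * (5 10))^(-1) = (0 7 9 10 5 8 11)(3 4) = [7, 1, 2, 4, 3, 8, 6, 9, 11, 10, 5, 0]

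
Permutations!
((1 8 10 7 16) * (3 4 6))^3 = (1 7 8 16 10) = [0, 7, 2, 3, 4, 5, 6, 8, 16, 9, 1, 11, 12, 13, 14, 15, 10]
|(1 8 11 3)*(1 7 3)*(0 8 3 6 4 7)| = |(0 8 11 1 3)(4 7 6)| = 15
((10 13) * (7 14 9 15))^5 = (7 14 9 15)(10 13) = [0, 1, 2, 3, 4, 5, 6, 14, 8, 15, 13, 11, 12, 10, 9, 7]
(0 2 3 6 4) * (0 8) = [2, 1, 3, 6, 8, 5, 4, 7, 0] = (0 2 3 6 4 8)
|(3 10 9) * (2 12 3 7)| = |(2 12 3 10 9 7)| = 6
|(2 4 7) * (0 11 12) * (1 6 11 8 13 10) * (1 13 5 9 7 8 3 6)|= |(0 3 6 11 12)(2 4 8 5 9 7)(10 13)|= 30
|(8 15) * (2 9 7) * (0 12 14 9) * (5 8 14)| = 9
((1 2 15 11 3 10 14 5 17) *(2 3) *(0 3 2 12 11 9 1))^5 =(0 17 5 14 10 3)(1 2 15 9)(11 12) =[17, 2, 15, 0, 4, 14, 6, 7, 8, 1, 3, 12, 11, 13, 10, 9, 16, 5]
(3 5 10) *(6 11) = [0, 1, 2, 5, 4, 10, 11, 7, 8, 9, 3, 6] = (3 5 10)(6 11)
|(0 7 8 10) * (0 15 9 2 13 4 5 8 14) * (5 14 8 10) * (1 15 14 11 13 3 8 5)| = 30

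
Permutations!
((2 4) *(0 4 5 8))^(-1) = [8, 1, 4, 3, 0, 2, 6, 7, 5] = (0 8 5 2 4)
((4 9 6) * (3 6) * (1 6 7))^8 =(1 4 3)(6 9 7) =[0, 4, 2, 1, 3, 5, 9, 6, 8, 7]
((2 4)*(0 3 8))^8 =(0 8 3) =[8, 1, 2, 0, 4, 5, 6, 7, 3]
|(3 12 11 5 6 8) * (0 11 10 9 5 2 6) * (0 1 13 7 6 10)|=|(0 11 2 10 9 5 1 13 7 6 8 3 12)|=13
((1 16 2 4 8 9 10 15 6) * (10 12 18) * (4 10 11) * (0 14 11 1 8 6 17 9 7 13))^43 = (0 4 7 14 6 13 11 8)(1 12 17 10 16 18 9 15 2) = [4, 12, 1, 3, 7, 5, 13, 14, 0, 15, 16, 8, 17, 11, 6, 2, 18, 10, 9]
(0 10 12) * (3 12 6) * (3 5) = [10, 1, 2, 12, 4, 3, 5, 7, 8, 9, 6, 11, 0] = (0 10 6 5 3 12)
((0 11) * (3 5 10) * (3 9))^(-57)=(0 11)(3 9 10 5)=[11, 1, 2, 9, 4, 3, 6, 7, 8, 10, 5, 0]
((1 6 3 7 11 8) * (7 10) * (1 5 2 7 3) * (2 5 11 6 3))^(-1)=(1 6 7 2 10 3)(8 11)=[0, 6, 10, 1, 4, 5, 7, 2, 11, 9, 3, 8]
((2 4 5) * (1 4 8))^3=(1 2 4 8 5)=[0, 2, 4, 3, 8, 1, 6, 7, 5]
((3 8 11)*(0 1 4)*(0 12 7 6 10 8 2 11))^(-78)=(0 4 7 10)(1 12 6 8)=[4, 12, 2, 3, 7, 5, 8, 10, 1, 9, 0, 11, 6]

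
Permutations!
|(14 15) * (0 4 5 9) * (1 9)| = |(0 4 5 1 9)(14 15)| = 10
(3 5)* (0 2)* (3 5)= (5)(0 2)= [2, 1, 0, 3, 4, 5]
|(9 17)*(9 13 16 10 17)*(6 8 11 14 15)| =|(6 8 11 14 15)(10 17 13 16)| =20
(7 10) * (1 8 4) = (1 8 4)(7 10) = [0, 8, 2, 3, 1, 5, 6, 10, 4, 9, 7]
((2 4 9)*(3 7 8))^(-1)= [0, 1, 9, 8, 2, 5, 6, 3, 7, 4]= (2 9 4)(3 8 7)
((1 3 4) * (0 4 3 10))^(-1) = [10, 4, 2, 3, 0, 5, 6, 7, 8, 9, 1] = (0 10 1 4)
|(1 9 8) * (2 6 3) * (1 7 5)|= |(1 9 8 7 5)(2 6 3)|= 15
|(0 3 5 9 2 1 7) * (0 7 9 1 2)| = 5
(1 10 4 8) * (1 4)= (1 10)(4 8)= [0, 10, 2, 3, 8, 5, 6, 7, 4, 9, 1]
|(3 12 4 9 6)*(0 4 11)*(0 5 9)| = |(0 4)(3 12 11 5 9 6)| = 6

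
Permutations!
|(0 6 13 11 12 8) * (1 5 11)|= 8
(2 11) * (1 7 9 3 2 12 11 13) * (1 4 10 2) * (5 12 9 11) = (1 7 11 9 3)(2 13 4 10)(5 12) = [0, 7, 13, 1, 10, 12, 6, 11, 8, 3, 2, 9, 5, 4]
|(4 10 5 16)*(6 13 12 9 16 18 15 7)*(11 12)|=12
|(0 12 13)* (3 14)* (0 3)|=5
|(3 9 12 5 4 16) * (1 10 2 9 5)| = 20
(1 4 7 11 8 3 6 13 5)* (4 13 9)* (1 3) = [0, 13, 2, 6, 7, 3, 9, 11, 1, 4, 10, 8, 12, 5] = (1 13 5 3 6 9 4 7 11 8)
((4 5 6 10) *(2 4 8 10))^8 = (10) = [0, 1, 2, 3, 4, 5, 6, 7, 8, 9, 10]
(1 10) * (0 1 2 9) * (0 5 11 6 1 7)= (0 7)(1 10 2 9 5 11 6)= [7, 10, 9, 3, 4, 11, 1, 0, 8, 5, 2, 6]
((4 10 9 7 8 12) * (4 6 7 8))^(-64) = (4 7 6 12 8 9 10) = [0, 1, 2, 3, 7, 5, 12, 6, 9, 10, 4, 11, 8]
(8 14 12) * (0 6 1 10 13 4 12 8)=(0 6 1 10 13 4 12)(8 14)=[6, 10, 2, 3, 12, 5, 1, 7, 14, 9, 13, 11, 0, 4, 8]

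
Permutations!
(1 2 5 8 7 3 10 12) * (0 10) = (0 10 12 1 2 5 8 7 3) = [10, 2, 5, 0, 4, 8, 6, 3, 7, 9, 12, 11, 1]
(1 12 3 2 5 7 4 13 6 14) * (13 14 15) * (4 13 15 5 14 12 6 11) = (15)(1 6 5 7 13 11 4 12 3 2 14) = [0, 6, 14, 2, 12, 7, 5, 13, 8, 9, 10, 4, 3, 11, 1, 15]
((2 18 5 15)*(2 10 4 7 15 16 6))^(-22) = (2 16 18 6 5)(4 15)(7 10) = [0, 1, 16, 3, 15, 2, 5, 10, 8, 9, 7, 11, 12, 13, 14, 4, 18, 17, 6]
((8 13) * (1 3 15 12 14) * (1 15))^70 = (12 14 15) = [0, 1, 2, 3, 4, 5, 6, 7, 8, 9, 10, 11, 14, 13, 15, 12]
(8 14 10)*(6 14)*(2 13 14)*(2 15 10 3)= (2 13 14 3)(6 15 10 8)= [0, 1, 13, 2, 4, 5, 15, 7, 6, 9, 8, 11, 12, 14, 3, 10]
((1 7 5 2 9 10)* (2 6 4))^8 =(10) =[0, 1, 2, 3, 4, 5, 6, 7, 8, 9, 10]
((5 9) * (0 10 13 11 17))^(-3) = (0 13 17 10 11)(5 9) = [13, 1, 2, 3, 4, 9, 6, 7, 8, 5, 11, 0, 12, 17, 14, 15, 16, 10]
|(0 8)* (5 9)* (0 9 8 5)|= |(0 5 8 9)|= 4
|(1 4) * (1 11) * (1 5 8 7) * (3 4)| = |(1 3 4 11 5 8 7)| = 7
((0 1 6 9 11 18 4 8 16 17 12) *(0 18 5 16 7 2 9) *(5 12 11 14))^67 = (0 1 6)(2 12 14 4 16 7 11 9 18 5 8 17) = [1, 6, 12, 3, 16, 8, 0, 11, 17, 18, 10, 9, 14, 13, 4, 15, 7, 2, 5]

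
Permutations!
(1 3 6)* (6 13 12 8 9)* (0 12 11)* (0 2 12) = (1 3 13 11 2 12 8 9 6) = [0, 3, 12, 13, 4, 5, 1, 7, 9, 6, 10, 2, 8, 11]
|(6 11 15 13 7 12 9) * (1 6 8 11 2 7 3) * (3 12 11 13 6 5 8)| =|(1 5 8 13 12 9 3)(2 7 11 15 6)| =35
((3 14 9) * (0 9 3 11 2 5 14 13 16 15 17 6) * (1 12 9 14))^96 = (17) = [0, 1, 2, 3, 4, 5, 6, 7, 8, 9, 10, 11, 12, 13, 14, 15, 16, 17]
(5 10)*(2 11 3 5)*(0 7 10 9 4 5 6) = (0 7 10 2 11 3 6)(4 5 9) = [7, 1, 11, 6, 5, 9, 0, 10, 8, 4, 2, 3]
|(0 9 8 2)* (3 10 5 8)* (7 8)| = 8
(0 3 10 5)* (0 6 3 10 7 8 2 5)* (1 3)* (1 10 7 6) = (0 7 8 2 5 1 3 6 10) = [7, 3, 5, 6, 4, 1, 10, 8, 2, 9, 0]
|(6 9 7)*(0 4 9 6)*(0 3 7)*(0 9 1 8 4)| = 6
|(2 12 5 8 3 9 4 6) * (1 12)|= |(1 12 5 8 3 9 4 6 2)|= 9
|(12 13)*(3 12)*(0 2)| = 6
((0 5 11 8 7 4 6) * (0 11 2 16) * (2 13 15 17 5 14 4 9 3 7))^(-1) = (0 16 2 8 11 6 4 14)(3 9 7)(5 17 15 13) = [16, 1, 8, 9, 14, 17, 4, 3, 11, 7, 10, 6, 12, 5, 0, 13, 2, 15]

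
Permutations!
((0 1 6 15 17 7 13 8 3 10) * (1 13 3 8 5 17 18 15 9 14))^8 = (18)(0 13 5 17 7 3 10) = [13, 1, 2, 10, 4, 17, 6, 3, 8, 9, 0, 11, 12, 5, 14, 15, 16, 7, 18]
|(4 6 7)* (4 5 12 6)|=|(5 12 6 7)|=4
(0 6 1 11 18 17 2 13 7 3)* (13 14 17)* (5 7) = [6, 11, 14, 0, 4, 7, 1, 3, 8, 9, 10, 18, 12, 5, 17, 15, 16, 2, 13] = (0 6 1 11 18 13 5 7 3)(2 14 17)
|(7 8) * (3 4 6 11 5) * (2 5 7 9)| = 9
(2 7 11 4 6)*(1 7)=(1 7 11 4 6 2)=[0, 7, 1, 3, 6, 5, 2, 11, 8, 9, 10, 4]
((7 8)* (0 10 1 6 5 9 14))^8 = (0 10 1 6 5 9 14) = [10, 6, 2, 3, 4, 9, 5, 7, 8, 14, 1, 11, 12, 13, 0]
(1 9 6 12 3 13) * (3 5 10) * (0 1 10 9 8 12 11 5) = (0 1 8 12)(3 13 10)(5 9 6 11) = [1, 8, 2, 13, 4, 9, 11, 7, 12, 6, 3, 5, 0, 10]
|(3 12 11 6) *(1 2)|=4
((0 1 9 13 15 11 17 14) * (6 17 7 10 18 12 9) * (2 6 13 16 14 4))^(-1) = [14, 0, 4, 3, 17, 5, 2, 11, 8, 12, 7, 15, 18, 1, 16, 13, 9, 6, 10] = (0 14 16 9 12 18 10 7 11 15 13 1)(2 4 17 6)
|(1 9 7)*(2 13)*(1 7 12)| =|(1 9 12)(2 13)| =6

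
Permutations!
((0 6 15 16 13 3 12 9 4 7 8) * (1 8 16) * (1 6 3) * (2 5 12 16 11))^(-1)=(0 8 1 13 16 3)(2 11 7 4 9 12 5)(6 15)=[8, 13, 11, 0, 9, 2, 15, 4, 1, 12, 10, 7, 5, 16, 14, 6, 3]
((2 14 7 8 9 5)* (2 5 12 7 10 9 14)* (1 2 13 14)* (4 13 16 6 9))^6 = [0, 7, 8, 3, 14, 5, 2, 9, 12, 16, 13, 11, 6, 10, 4, 15, 1] = (1 7 9 16)(2 8 12 6)(4 14)(10 13)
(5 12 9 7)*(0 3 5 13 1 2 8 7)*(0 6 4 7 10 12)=(0 3 5)(1 2 8 10 12 9 6 4 7 13)=[3, 2, 8, 5, 7, 0, 4, 13, 10, 6, 12, 11, 9, 1]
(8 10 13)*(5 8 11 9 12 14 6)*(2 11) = (2 11 9 12 14 6 5 8 10 13) = [0, 1, 11, 3, 4, 8, 5, 7, 10, 12, 13, 9, 14, 2, 6]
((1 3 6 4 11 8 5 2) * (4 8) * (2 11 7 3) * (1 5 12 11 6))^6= (1 11 5 7 8)(2 4 6 3 12)= [0, 11, 4, 12, 6, 7, 3, 8, 1, 9, 10, 5, 2]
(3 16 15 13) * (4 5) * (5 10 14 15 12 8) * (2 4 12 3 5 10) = (2 4)(3 16)(5 12 8 10 14 15 13) = [0, 1, 4, 16, 2, 12, 6, 7, 10, 9, 14, 11, 8, 5, 15, 13, 3]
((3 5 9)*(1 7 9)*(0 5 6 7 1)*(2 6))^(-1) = (0 5)(2 3 9 7 6) = [5, 1, 3, 9, 4, 0, 2, 6, 8, 7]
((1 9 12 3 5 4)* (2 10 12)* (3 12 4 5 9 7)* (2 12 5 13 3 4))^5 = (13)(1 4 7)(2 10) = [0, 4, 10, 3, 7, 5, 6, 1, 8, 9, 2, 11, 12, 13]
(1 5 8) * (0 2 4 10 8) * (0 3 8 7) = (0 2 4 10 7)(1 5 3 8) = [2, 5, 4, 8, 10, 3, 6, 0, 1, 9, 7]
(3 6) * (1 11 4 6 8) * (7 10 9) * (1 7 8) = (1 11 4 6 3)(7 10 9 8) = [0, 11, 2, 1, 6, 5, 3, 10, 7, 8, 9, 4]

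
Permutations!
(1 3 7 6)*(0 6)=(0 6 1 3 7)=[6, 3, 2, 7, 4, 5, 1, 0]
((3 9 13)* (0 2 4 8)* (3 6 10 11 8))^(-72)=[11, 1, 8, 2, 0, 5, 9, 7, 10, 4, 13, 6, 12, 3]=(0 11 6 9 4)(2 8 10 13 3)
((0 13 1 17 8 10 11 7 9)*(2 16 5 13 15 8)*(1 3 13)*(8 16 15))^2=(0 10 7)(1 2 16)(5 17 15)(8 11 9)=[10, 2, 16, 3, 4, 17, 6, 0, 11, 8, 7, 9, 12, 13, 14, 5, 1, 15]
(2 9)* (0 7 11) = (0 7 11)(2 9) = [7, 1, 9, 3, 4, 5, 6, 11, 8, 2, 10, 0]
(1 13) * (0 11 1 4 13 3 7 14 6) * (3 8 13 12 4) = (0 11 1 8 13 3 7 14 6)(4 12) = [11, 8, 2, 7, 12, 5, 0, 14, 13, 9, 10, 1, 4, 3, 6]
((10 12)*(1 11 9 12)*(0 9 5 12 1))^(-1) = [10, 9, 2, 3, 4, 11, 6, 7, 8, 0, 12, 1, 5] = (0 10 12 5 11 1 9)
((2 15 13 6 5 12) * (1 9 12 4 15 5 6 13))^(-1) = (1 15 4 5 2 12 9) = [0, 15, 12, 3, 5, 2, 6, 7, 8, 1, 10, 11, 9, 13, 14, 4]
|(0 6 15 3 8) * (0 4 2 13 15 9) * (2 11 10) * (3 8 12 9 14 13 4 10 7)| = 14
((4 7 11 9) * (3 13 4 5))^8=(3 13 4 7 11 9 5)=[0, 1, 2, 13, 7, 3, 6, 11, 8, 5, 10, 9, 12, 4]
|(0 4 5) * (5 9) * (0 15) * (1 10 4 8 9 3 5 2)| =|(0 8 9 2 1 10 4 3 5 15)| =10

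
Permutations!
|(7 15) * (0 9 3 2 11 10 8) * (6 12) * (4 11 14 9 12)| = 28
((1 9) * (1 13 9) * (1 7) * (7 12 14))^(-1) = [0, 7, 2, 3, 4, 5, 6, 14, 8, 13, 10, 11, 1, 9, 12] = (1 7 14 12)(9 13)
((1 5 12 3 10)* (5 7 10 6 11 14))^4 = (1 7 10)(3 5 11)(6 12 14) = [0, 7, 2, 5, 4, 11, 12, 10, 8, 9, 1, 3, 14, 13, 6]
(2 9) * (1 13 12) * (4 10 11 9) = (1 13 12)(2 4 10 11 9) = [0, 13, 4, 3, 10, 5, 6, 7, 8, 2, 11, 9, 1, 12]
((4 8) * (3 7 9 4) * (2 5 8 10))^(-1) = [0, 1, 10, 8, 9, 2, 6, 3, 5, 7, 4] = (2 10 4 9 7 3 8 5)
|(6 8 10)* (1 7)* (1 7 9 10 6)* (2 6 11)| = 12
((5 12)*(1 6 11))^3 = (5 12) = [0, 1, 2, 3, 4, 12, 6, 7, 8, 9, 10, 11, 5]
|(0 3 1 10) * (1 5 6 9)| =7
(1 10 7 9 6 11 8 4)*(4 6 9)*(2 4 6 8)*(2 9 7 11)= [0, 10, 4, 3, 1, 5, 2, 6, 8, 7, 11, 9]= (1 10 11 9 7 6 2 4)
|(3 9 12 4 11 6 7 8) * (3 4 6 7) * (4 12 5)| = |(3 9 5 4 11 7 8 12 6)| = 9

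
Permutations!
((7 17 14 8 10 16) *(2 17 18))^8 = (18) = [0, 1, 2, 3, 4, 5, 6, 7, 8, 9, 10, 11, 12, 13, 14, 15, 16, 17, 18]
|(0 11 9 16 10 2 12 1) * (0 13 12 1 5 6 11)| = 10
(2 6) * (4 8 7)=(2 6)(4 8 7)=[0, 1, 6, 3, 8, 5, 2, 4, 7]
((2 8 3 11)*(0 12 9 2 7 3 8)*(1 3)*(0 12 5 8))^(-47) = (0 5 8)(1 3 11 7)(2 12 9) = [5, 3, 12, 11, 4, 8, 6, 1, 0, 2, 10, 7, 9]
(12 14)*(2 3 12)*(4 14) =[0, 1, 3, 12, 14, 5, 6, 7, 8, 9, 10, 11, 4, 13, 2] =(2 3 12 4 14)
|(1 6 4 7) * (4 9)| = |(1 6 9 4 7)| = 5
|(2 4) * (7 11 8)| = 6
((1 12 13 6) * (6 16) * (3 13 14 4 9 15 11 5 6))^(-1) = [0, 6, 2, 16, 14, 11, 5, 7, 8, 4, 10, 15, 1, 3, 12, 9, 13] = (1 6 5 11 15 9 4 14 12)(3 16 13)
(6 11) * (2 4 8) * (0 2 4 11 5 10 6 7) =(0 2 11 7)(4 8)(5 10 6) =[2, 1, 11, 3, 8, 10, 5, 0, 4, 9, 6, 7]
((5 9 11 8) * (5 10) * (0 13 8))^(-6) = (0 13 8 10 5 9 11) = [13, 1, 2, 3, 4, 9, 6, 7, 10, 11, 5, 0, 12, 8]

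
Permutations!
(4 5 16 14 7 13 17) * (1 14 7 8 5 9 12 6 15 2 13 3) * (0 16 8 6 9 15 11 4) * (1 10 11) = (0 16 7 3 10 11 4 15 2 13 17)(1 14 6)(5 8)(9 12) = [16, 14, 13, 10, 15, 8, 1, 3, 5, 12, 11, 4, 9, 17, 6, 2, 7, 0]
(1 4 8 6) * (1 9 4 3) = [0, 3, 2, 1, 8, 5, 9, 7, 6, 4] = (1 3)(4 8 6 9)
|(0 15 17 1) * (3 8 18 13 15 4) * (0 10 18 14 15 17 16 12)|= |(0 4 3 8 14 15 16 12)(1 10 18 13 17)|= 40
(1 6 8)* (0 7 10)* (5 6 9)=(0 7 10)(1 9 5 6 8)=[7, 9, 2, 3, 4, 6, 8, 10, 1, 5, 0]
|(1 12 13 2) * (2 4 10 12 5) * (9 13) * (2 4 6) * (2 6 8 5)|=14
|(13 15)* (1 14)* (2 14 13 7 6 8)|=|(1 13 15 7 6 8 2 14)|=8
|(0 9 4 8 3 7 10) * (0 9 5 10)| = |(0 5 10 9 4 8 3 7)| = 8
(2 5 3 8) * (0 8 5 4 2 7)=(0 8 7)(2 4)(3 5)=[8, 1, 4, 5, 2, 3, 6, 0, 7]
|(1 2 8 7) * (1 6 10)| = |(1 2 8 7 6 10)| = 6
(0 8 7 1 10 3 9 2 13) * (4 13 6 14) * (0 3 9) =[8, 10, 6, 0, 13, 5, 14, 1, 7, 2, 9, 11, 12, 3, 4] =(0 8 7 1 10 9 2 6 14 4 13 3)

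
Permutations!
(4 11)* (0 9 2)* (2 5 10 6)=[9, 1, 0, 3, 11, 10, 2, 7, 8, 5, 6, 4]=(0 9 5 10 6 2)(4 11)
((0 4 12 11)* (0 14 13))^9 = (0 11)(4 14)(12 13) = [11, 1, 2, 3, 14, 5, 6, 7, 8, 9, 10, 0, 13, 12, 4]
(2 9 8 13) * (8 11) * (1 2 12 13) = (1 2 9 11 8)(12 13) = [0, 2, 9, 3, 4, 5, 6, 7, 1, 11, 10, 8, 13, 12]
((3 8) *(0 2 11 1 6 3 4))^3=(0 1 8 2 6 4 11 3)=[1, 8, 6, 0, 11, 5, 4, 7, 2, 9, 10, 3]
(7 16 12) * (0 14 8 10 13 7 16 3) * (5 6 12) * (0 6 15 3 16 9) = [14, 1, 2, 6, 4, 15, 12, 16, 10, 0, 13, 11, 9, 7, 8, 3, 5] = (0 14 8 10 13 7 16 5 15 3 6 12 9)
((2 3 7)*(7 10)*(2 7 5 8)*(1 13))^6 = [0, 1, 3, 10, 4, 8, 6, 7, 2, 9, 5, 11, 12, 13] = (13)(2 3 10 5 8)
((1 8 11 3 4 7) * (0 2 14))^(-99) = (14)(1 3)(4 8)(7 11) = [0, 3, 2, 1, 8, 5, 6, 11, 4, 9, 10, 7, 12, 13, 14]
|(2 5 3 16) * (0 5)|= 5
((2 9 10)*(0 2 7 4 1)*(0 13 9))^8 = (1 9 7)(4 13 10) = [0, 9, 2, 3, 13, 5, 6, 1, 8, 7, 4, 11, 12, 10]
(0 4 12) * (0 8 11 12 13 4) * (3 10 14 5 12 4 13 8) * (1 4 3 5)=(1 4 8 11 3 10 14)(5 12)=[0, 4, 2, 10, 8, 12, 6, 7, 11, 9, 14, 3, 5, 13, 1]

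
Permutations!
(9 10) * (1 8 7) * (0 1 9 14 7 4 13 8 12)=(0 1 12)(4 13 8)(7 9 10 14)=[1, 12, 2, 3, 13, 5, 6, 9, 4, 10, 14, 11, 0, 8, 7]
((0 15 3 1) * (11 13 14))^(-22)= [3, 15, 2, 0, 4, 5, 6, 7, 8, 9, 10, 14, 12, 11, 13, 1]= (0 3)(1 15)(11 14 13)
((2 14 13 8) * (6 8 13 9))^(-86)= (2 8 6 9 14)= [0, 1, 8, 3, 4, 5, 9, 7, 6, 14, 10, 11, 12, 13, 2]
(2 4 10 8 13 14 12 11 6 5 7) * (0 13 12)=[13, 1, 4, 3, 10, 7, 5, 2, 12, 9, 8, 6, 11, 14, 0]=(0 13 14)(2 4 10 8 12 11 6 5 7)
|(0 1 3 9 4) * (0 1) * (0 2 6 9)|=7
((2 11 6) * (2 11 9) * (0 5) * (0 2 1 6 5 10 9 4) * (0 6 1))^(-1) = [9, 1, 5, 3, 2, 11, 4, 7, 8, 10, 0, 6] = (0 9 10)(2 5 11 6 4)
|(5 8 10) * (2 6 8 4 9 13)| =8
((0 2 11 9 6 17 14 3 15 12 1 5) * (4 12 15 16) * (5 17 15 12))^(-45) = (0 16 17 15 11 5 3 1 6 2 4 14 12 9) = [16, 6, 4, 1, 14, 3, 2, 7, 8, 0, 10, 5, 9, 13, 12, 11, 17, 15]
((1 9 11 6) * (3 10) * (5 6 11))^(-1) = (11)(1 6 5 9)(3 10) = [0, 6, 2, 10, 4, 9, 5, 7, 8, 1, 3, 11]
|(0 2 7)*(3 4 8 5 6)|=15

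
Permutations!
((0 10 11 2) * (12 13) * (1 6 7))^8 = (13)(1 7 6) = [0, 7, 2, 3, 4, 5, 1, 6, 8, 9, 10, 11, 12, 13]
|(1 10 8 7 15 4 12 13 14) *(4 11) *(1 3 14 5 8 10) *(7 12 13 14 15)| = |(3 15 11 4 13 5 8 12 14)| = 9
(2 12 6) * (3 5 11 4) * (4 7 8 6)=(2 12 4 3 5 11 7 8 6)=[0, 1, 12, 5, 3, 11, 2, 8, 6, 9, 10, 7, 4]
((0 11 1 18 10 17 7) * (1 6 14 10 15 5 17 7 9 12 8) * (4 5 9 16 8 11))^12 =[6, 5, 2, 3, 14, 10, 15, 11, 4, 8, 12, 18, 1, 13, 9, 16, 0, 7, 17] =(0 6 15 16)(1 5 10 12)(4 14 9 8)(7 11 18 17)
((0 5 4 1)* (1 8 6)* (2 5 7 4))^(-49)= [1, 6, 5, 3, 7, 2, 8, 0, 4]= (0 1 6 8 4 7)(2 5)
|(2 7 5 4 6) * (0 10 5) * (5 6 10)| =7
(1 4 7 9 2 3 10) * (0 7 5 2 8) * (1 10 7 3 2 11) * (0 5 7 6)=(0 3 6)(1 4 7 9 8 5 11)=[3, 4, 2, 6, 7, 11, 0, 9, 5, 8, 10, 1]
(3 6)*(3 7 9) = [0, 1, 2, 6, 4, 5, 7, 9, 8, 3] = (3 6 7 9)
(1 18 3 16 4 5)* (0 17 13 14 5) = (0 17 13 14 5 1 18 3 16 4) = [17, 18, 2, 16, 0, 1, 6, 7, 8, 9, 10, 11, 12, 14, 5, 15, 4, 13, 3]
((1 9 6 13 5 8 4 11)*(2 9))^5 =(1 5 2 8 9 4 6 11 13) =[0, 5, 8, 3, 6, 2, 11, 7, 9, 4, 10, 13, 12, 1]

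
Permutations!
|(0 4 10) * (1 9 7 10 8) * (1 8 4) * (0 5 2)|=|(0 1 9 7 10 5 2)|=7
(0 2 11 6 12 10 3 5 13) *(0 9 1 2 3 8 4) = (0 3 5 13 9 1 2 11 6 12 10 8 4) = [3, 2, 11, 5, 0, 13, 12, 7, 4, 1, 8, 6, 10, 9]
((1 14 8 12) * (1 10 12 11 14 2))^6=(14)=[0, 1, 2, 3, 4, 5, 6, 7, 8, 9, 10, 11, 12, 13, 14]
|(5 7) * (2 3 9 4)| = 4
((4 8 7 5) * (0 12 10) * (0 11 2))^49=(0 2 11 10 12)(4 8 7 5)=[2, 1, 11, 3, 8, 4, 6, 5, 7, 9, 12, 10, 0]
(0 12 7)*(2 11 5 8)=(0 12 7)(2 11 5 8)=[12, 1, 11, 3, 4, 8, 6, 0, 2, 9, 10, 5, 7]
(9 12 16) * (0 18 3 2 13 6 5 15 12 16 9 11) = [18, 1, 13, 2, 4, 15, 5, 7, 8, 16, 10, 0, 9, 6, 14, 12, 11, 17, 3] = (0 18 3 2 13 6 5 15 12 9 16 11)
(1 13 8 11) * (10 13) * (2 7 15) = [0, 10, 7, 3, 4, 5, 6, 15, 11, 9, 13, 1, 12, 8, 14, 2] = (1 10 13 8 11)(2 7 15)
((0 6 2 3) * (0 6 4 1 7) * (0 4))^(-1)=[0, 4, 6, 2, 7, 5, 3, 1]=(1 4 7)(2 6 3)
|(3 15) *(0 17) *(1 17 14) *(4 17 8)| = |(0 14 1 8 4 17)(3 15)| = 6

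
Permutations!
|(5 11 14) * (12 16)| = |(5 11 14)(12 16)| = 6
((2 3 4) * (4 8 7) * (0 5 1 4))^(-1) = [7, 5, 4, 2, 1, 0, 6, 8, 3] = (0 7 8 3 2 4 1 5)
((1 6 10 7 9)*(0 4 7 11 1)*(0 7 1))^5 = [11, 4, 2, 3, 0, 5, 1, 9, 8, 7, 6, 10] = (0 11 10 6 1 4)(7 9)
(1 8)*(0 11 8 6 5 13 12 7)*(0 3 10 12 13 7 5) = [11, 6, 2, 10, 4, 7, 0, 3, 1, 9, 12, 8, 5, 13] = (13)(0 11 8 1 6)(3 10 12 5 7)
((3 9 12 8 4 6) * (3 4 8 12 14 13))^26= (3 14)(9 13)= [0, 1, 2, 14, 4, 5, 6, 7, 8, 13, 10, 11, 12, 9, 3]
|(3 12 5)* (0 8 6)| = 3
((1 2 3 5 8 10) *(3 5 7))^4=[0, 10, 1, 3, 4, 2, 6, 7, 5, 9, 8]=(1 10 8 5 2)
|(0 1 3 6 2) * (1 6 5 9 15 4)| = 6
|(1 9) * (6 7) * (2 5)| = |(1 9)(2 5)(6 7)| = 2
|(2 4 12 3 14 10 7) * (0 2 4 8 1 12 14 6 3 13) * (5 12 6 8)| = |(0 2 5 12 13)(1 6 3 8)(4 14 10 7)| = 20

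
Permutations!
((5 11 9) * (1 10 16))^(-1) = (1 16 10)(5 9 11) = [0, 16, 2, 3, 4, 9, 6, 7, 8, 11, 1, 5, 12, 13, 14, 15, 10]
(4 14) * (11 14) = (4 11 14) = [0, 1, 2, 3, 11, 5, 6, 7, 8, 9, 10, 14, 12, 13, 4]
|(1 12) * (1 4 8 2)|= 5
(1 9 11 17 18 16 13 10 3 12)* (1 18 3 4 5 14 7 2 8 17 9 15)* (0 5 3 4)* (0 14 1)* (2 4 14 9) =(0 5 1 15)(2 8 17 14 7 4 3 12 18 16 13 10 9 11) =[5, 15, 8, 12, 3, 1, 6, 4, 17, 11, 9, 2, 18, 10, 7, 0, 13, 14, 16]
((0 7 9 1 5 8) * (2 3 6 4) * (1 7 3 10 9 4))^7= (0 3 6 1 5 8)(2 9 4 10 7)= [3, 5, 9, 6, 10, 8, 1, 2, 0, 4, 7]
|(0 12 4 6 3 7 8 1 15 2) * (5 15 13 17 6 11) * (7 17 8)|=21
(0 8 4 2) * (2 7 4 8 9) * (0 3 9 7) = (0 7 4)(2 3 9) = [7, 1, 3, 9, 0, 5, 6, 4, 8, 2]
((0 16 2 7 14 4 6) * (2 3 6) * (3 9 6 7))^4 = (16)(2 4 14 7 3) = [0, 1, 4, 2, 14, 5, 6, 3, 8, 9, 10, 11, 12, 13, 7, 15, 16]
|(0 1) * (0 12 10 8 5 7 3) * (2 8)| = |(0 1 12 10 2 8 5 7 3)| = 9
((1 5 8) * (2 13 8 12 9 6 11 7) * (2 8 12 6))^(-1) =(1 8 7 11 6 5)(2 9 12 13) =[0, 8, 9, 3, 4, 1, 5, 11, 7, 12, 10, 6, 13, 2]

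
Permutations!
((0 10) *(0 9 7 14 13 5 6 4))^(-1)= (0 4 6 5 13 14 7 9 10)= [4, 1, 2, 3, 6, 13, 5, 9, 8, 10, 0, 11, 12, 14, 7]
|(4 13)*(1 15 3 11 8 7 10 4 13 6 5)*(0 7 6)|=|(0 7 10 4)(1 15 3 11 8 6 5)|=28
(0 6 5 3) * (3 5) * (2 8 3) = (0 6 2 8 3) = [6, 1, 8, 0, 4, 5, 2, 7, 3]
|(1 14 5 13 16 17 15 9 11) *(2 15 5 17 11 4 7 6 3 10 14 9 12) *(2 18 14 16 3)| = 17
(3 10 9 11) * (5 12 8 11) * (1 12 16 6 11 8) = (1 12)(3 10 9 5 16 6 11) = [0, 12, 2, 10, 4, 16, 11, 7, 8, 5, 9, 3, 1, 13, 14, 15, 6]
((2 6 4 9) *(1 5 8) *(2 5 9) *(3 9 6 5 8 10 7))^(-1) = [0, 8, 4, 7, 6, 2, 1, 10, 9, 3, 5] = (1 8 9 3 7 10 5 2 4 6)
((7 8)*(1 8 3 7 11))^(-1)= (1 11 8)(3 7)= [0, 11, 2, 7, 4, 5, 6, 3, 1, 9, 10, 8]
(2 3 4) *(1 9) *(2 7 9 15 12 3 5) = (1 15 12 3 4 7 9)(2 5) = [0, 15, 5, 4, 7, 2, 6, 9, 8, 1, 10, 11, 3, 13, 14, 12]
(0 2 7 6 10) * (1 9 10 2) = (0 1 9 10)(2 7 6) = [1, 9, 7, 3, 4, 5, 2, 6, 8, 10, 0]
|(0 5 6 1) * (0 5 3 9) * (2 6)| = 12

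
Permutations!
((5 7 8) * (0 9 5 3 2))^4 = (0 8 9 3 5 2 7) = [8, 1, 7, 5, 4, 2, 6, 0, 9, 3]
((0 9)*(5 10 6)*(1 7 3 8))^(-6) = [0, 3, 2, 1, 4, 5, 6, 8, 7, 9, 10] = (10)(1 3)(7 8)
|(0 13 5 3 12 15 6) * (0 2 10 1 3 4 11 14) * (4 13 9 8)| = 42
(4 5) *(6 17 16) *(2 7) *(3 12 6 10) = (2 7)(3 12 6 17 16 10)(4 5) = [0, 1, 7, 12, 5, 4, 17, 2, 8, 9, 3, 11, 6, 13, 14, 15, 10, 16]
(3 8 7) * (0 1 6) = (0 1 6)(3 8 7) = [1, 6, 2, 8, 4, 5, 0, 3, 7]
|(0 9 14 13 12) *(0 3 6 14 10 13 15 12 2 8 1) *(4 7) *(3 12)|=|(0 9 10 13 2 8 1)(3 6 14 15)(4 7)|=28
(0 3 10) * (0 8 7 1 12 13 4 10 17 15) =(0 3 17 15)(1 12 13 4 10 8 7) =[3, 12, 2, 17, 10, 5, 6, 1, 7, 9, 8, 11, 13, 4, 14, 0, 16, 15]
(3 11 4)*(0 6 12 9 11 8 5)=(0 6 12 9 11 4 3 8 5)=[6, 1, 2, 8, 3, 0, 12, 7, 5, 11, 10, 4, 9]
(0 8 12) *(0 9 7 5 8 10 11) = (0 10 11)(5 8 12 9 7) = [10, 1, 2, 3, 4, 8, 6, 5, 12, 7, 11, 0, 9]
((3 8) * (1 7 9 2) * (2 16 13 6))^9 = (1 9 13 2 7 16 6)(3 8) = [0, 9, 7, 8, 4, 5, 1, 16, 3, 13, 10, 11, 12, 2, 14, 15, 6]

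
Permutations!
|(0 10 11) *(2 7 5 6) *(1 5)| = 15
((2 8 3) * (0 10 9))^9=(10)=[0, 1, 2, 3, 4, 5, 6, 7, 8, 9, 10]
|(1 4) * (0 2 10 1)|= 5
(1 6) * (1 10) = (1 6 10) = [0, 6, 2, 3, 4, 5, 10, 7, 8, 9, 1]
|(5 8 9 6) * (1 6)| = 5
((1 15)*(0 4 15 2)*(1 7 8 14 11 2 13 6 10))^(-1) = [2, 10, 11, 3, 0, 5, 13, 15, 7, 9, 6, 14, 12, 1, 8, 4] = (0 2 11 14 8 7 15 4)(1 10 6 13)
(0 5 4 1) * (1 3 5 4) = (0 4 3 5 1) = [4, 0, 2, 5, 3, 1]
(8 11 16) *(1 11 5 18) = [0, 11, 2, 3, 4, 18, 6, 7, 5, 9, 10, 16, 12, 13, 14, 15, 8, 17, 1] = (1 11 16 8 5 18)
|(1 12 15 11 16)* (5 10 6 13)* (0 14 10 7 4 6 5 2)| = 45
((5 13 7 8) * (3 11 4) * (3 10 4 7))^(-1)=(3 13 5 8 7 11)(4 10)=[0, 1, 2, 13, 10, 8, 6, 11, 7, 9, 4, 3, 12, 5]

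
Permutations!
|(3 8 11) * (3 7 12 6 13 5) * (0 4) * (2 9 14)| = 24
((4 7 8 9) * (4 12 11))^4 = (4 12 8)(7 11 9) = [0, 1, 2, 3, 12, 5, 6, 11, 4, 7, 10, 9, 8]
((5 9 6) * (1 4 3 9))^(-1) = (1 5 6 9 3 4) = [0, 5, 2, 4, 1, 6, 9, 7, 8, 3]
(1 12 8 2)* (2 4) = (1 12 8 4 2) = [0, 12, 1, 3, 2, 5, 6, 7, 4, 9, 10, 11, 8]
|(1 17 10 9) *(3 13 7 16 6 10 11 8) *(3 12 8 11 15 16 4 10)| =22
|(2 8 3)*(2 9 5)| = |(2 8 3 9 5)| = 5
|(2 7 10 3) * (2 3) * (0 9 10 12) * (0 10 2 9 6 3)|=|(0 6 3)(2 7 12 10 9)|=15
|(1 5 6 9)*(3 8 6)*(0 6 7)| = |(0 6 9 1 5 3 8 7)| = 8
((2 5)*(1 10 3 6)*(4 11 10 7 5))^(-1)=(1 6 3 10 11 4 2 5 7)=[0, 6, 5, 10, 2, 7, 3, 1, 8, 9, 11, 4]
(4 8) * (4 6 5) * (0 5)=(0 5 4 8 6)=[5, 1, 2, 3, 8, 4, 0, 7, 6]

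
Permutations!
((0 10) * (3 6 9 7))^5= [10, 1, 2, 6, 4, 5, 9, 3, 8, 7, 0]= (0 10)(3 6 9 7)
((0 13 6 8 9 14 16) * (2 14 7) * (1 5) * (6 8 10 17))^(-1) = (0 16 14 2 7 9 8 13)(1 5)(6 17 10) = [16, 5, 7, 3, 4, 1, 17, 9, 13, 8, 6, 11, 12, 0, 2, 15, 14, 10]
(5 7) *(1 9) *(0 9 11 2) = (0 9 1 11 2)(5 7) = [9, 11, 0, 3, 4, 7, 6, 5, 8, 1, 10, 2]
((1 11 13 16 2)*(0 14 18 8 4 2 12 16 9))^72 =(0 18 4 1 13)(2 11 9 14 8) =[18, 13, 11, 3, 1, 5, 6, 7, 2, 14, 10, 9, 12, 0, 8, 15, 16, 17, 4]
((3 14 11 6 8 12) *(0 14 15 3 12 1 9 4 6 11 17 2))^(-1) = (0 2 17 14)(1 8 6 4 9)(3 15) = [2, 8, 17, 15, 9, 5, 4, 7, 6, 1, 10, 11, 12, 13, 0, 3, 16, 14]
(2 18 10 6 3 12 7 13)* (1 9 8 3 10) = [0, 9, 18, 12, 4, 5, 10, 13, 3, 8, 6, 11, 7, 2, 14, 15, 16, 17, 1] = (1 9 8 3 12 7 13 2 18)(6 10)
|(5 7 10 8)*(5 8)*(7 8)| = |(5 8 7 10)| = 4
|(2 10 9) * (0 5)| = 6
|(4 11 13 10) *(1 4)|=5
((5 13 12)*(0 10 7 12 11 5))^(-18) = (13)(0 7)(10 12) = [7, 1, 2, 3, 4, 5, 6, 0, 8, 9, 12, 11, 10, 13]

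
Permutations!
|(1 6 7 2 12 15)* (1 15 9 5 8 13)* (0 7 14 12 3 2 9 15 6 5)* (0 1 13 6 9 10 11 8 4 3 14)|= |(0 7 10 11 8 6)(1 5 4 3 2 14 12 15 9)|= 18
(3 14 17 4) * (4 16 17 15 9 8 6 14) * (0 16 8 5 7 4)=(0 16 17 8 6 14 15 9 5 7 4 3)=[16, 1, 2, 0, 3, 7, 14, 4, 6, 5, 10, 11, 12, 13, 15, 9, 17, 8]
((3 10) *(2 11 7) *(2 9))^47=(2 9 7 11)(3 10)=[0, 1, 9, 10, 4, 5, 6, 11, 8, 7, 3, 2]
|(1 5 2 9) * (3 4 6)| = |(1 5 2 9)(3 4 6)| = 12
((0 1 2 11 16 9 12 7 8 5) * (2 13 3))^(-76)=(0 12 2)(1 7 11)(3 5 9)(8 16 13)=[12, 7, 0, 5, 4, 9, 6, 11, 16, 3, 10, 1, 2, 8, 14, 15, 13]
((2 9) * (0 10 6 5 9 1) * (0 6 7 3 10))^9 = (10)(1 2 9 5 6) = [0, 2, 9, 3, 4, 6, 1, 7, 8, 5, 10]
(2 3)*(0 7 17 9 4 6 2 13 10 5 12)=[7, 1, 3, 13, 6, 12, 2, 17, 8, 4, 5, 11, 0, 10, 14, 15, 16, 9]=(0 7 17 9 4 6 2 3 13 10 5 12)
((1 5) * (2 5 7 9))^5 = [0, 1, 2, 3, 4, 5, 6, 7, 8, 9] = (9)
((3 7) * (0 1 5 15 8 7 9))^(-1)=(0 9 3 7 8 15 5 1)=[9, 0, 2, 7, 4, 1, 6, 8, 15, 3, 10, 11, 12, 13, 14, 5]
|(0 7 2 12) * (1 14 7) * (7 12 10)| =12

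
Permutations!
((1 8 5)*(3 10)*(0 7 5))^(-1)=(0 8 1 5 7)(3 10)=[8, 5, 2, 10, 4, 7, 6, 0, 1, 9, 3]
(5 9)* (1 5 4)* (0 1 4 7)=[1, 5, 2, 3, 4, 9, 6, 0, 8, 7]=(0 1 5 9 7)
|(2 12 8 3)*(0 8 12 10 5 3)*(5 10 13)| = |(0 8)(2 13 5 3)| = 4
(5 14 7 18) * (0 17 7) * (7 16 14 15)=(0 17 16 14)(5 15 7 18)=[17, 1, 2, 3, 4, 15, 6, 18, 8, 9, 10, 11, 12, 13, 0, 7, 14, 16, 5]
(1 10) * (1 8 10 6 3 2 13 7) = (1 6 3 2 13 7)(8 10) = [0, 6, 13, 2, 4, 5, 3, 1, 10, 9, 8, 11, 12, 7]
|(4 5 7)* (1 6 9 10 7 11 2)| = |(1 6 9 10 7 4 5 11 2)| = 9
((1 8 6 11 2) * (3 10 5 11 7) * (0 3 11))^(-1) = (0 5 10 3)(1 2 11 7 6 8) = [5, 2, 11, 0, 4, 10, 8, 6, 1, 9, 3, 7]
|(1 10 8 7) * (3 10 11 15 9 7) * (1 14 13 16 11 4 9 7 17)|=12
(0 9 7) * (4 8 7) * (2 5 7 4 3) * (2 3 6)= (0 9 6 2 5 7)(4 8)= [9, 1, 5, 3, 8, 7, 2, 0, 4, 6]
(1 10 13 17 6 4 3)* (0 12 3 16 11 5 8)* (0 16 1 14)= (0 12 3 14)(1 10 13 17 6 4)(5 8 16 11)= [12, 10, 2, 14, 1, 8, 4, 7, 16, 9, 13, 5, 3, 17, 0, 15, 11, 6]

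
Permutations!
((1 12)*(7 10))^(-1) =[0, 12, 2, 3, 4, 5, 6, 10, 8, 9, 7, 11, 1] =(1 12)(7 10)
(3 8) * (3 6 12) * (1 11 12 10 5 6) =(1 11 12 3 8)(5 6 10) =[0, 11, 2, 8, 4, 6, 10, 7, 1, 9, 5, 12, 3]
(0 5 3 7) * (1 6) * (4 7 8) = (0 5 3 8 4 7)(1 6) = [5, 6, 2, 8, 7, 3, 1, 0, 4]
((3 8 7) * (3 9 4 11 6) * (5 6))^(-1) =(3 6 5 11 4 9 7 8) =[0, 1, 2, 6, 9, 11, 5, 8, 3, 7, 10, 4]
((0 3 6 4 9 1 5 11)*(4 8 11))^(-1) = (0 11 8 6 3)(1 9 4 5) = [11, 9, 2, 0, 5, 1, 3, 7, 6, 4, 10, 8]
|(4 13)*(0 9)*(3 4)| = 6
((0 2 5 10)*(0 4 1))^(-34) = (0 5 4)(1 2 10) = [5, 2, 10, 3, 0, 4, 6, 7, 8, 9, 1]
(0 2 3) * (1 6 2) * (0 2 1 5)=(0 5)(1 6)(2 3)=[5, 6, 3, 2, 4, 0, 1]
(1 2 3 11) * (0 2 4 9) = (0 2 3 11 1 4 9) = [2, 4, 3, 11, 9, 5, 6, 7, 8, 0, 10, 1]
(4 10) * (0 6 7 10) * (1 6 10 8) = (0 10 4)(1 6 7 8) = [10, 6, 2, 3, 0, 5, 7, 8, 1, 9, 4]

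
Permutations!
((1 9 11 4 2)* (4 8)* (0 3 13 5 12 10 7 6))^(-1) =[6, 2, 4, 0, 8, 13, 7, 10, 11, 1, 12, 9, 5, 3] =(0 6 7 10 12 5 13 3)(1 2 4 8 11 9)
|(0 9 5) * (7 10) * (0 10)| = |(0 9 5 10 7)| = 5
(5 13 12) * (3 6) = [0, 1, 2, 6, 4, 13, 3, 7, 8, 9, 10, 11, 5, 12] = (3 6)(5 13 12)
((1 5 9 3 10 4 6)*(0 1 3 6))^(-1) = [4, 0, 2, 6, 10, 1, 9, 7, 8, 5, 3] = (0 4 10 3 6 9 5 1)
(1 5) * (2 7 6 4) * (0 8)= (0 8)(1 5)(2 7 6 4)= [8, 5, 7, 3, 2, 1, 4, 6, 0]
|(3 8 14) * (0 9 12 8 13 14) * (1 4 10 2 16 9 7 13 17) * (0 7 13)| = |(0 13 14 3 17 1 4 10 2 16 9 12 8 7)| = 14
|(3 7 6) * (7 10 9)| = |(3 10 9 7 6)| = 5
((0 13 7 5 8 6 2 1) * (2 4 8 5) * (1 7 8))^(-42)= (13)= [0, 1, 2, 3, 4, 5, 6, 7, 8, 9, 10, 11, 12, 13]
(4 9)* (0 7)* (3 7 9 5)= (0 9 4 5 3 7)= [9, 1, 2, 7, 5, 3, 6, 0, 8, 4]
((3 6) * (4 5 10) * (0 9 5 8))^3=(0 10)(3 6)(4 9)(5 8)=[10, 1, 2, 6, 9, 8, 3, 7, 5, 4, 0]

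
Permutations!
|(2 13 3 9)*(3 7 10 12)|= 7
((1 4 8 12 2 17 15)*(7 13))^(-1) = (1 15 17 2 12 8 4)(7 13) = [0, 15, 12, 3, 1, 5, 6, 13, 4, 9, 10, 11, 8, 7, 14, 17, 16, 2]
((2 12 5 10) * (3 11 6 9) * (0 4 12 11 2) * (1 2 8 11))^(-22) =[5, 1, 2, 6, 10, 4, 8, 7, 9, 11, 12, 3, 0] =(0 5 4 10 12)(3 6 8 9 11)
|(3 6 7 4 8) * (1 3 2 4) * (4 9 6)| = |(1 3 4 8 2 9 6 7)| = 8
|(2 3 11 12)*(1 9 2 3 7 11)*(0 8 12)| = |(0 8 12 3 1 9 2 7 11)| = 9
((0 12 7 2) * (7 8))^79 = (0 2 7 8 12) = [2, 1, 7, 3, 4, 5, 6, 8, 12, 9, 10, 11, 0]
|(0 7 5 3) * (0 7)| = |(3 7 5)| = 3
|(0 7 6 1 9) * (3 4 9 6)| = 10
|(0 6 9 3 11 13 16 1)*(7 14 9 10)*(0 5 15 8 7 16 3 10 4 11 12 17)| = 72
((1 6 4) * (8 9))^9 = (8 9) = [0, 1, 2, 3, 4, 5, 6, 7, 9, 8]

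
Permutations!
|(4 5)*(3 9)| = |(3 9)(4 5)| = 2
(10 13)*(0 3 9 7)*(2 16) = (0 3 9 7)(2 16)(10 13) = [3, 1, 16, 9, 4, 5, 6, 0, 8, 7, 13, 11, 12, 10, 14, 15, 2]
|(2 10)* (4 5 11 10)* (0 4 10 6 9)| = 6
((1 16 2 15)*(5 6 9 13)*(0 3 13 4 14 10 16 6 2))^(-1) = [16, 15, 5, 0, 9, 13, 1, 7, 8, 6, 14, 11, 12, 3, 4, 2, 10] = (0 16 10 14 4 9 6 1 15 2 5 13 3)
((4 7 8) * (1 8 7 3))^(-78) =(1 4)(3 8) =[0, 4, 2, 8, 1, 5, 6, 7, 3]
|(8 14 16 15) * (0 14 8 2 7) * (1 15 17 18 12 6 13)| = |(0 14 16 17 18 12 6 13 1 15 2 7)| = 12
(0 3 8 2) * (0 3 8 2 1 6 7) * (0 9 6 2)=[8, 2, 3, 0, 4, 5, 7, 9, 1, 6]=(0 8 1 2 3)(6 7 9)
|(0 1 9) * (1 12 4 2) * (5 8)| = 6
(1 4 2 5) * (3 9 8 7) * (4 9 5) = [0, 9, 4, 5, 2, 1, 6, 3, 7, 8] = (1 9 8 7 3 5)(2 4)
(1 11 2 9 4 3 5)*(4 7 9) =[0, 11, 4, 5, 3, 1, 6, 9, 8, 7, 10, 2] =(1 11 2 4 3 5)(7 9)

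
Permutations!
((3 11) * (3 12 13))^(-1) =(3 13 12 11) =[0, 1, 2, 13, 4, 5, 6, 7, 8, 9, 10, 3, 11, 12]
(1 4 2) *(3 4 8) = (1 8 3 4 2) = [0, 8, 1, 4, 2, 5, 6, 7, 3]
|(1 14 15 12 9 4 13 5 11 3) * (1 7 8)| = |(1 14 15 12 9 4 13 5 11 3 7 8)| = 12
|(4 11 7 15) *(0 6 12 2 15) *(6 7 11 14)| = |(0 7)(2 15 4 14 6 12)| = 6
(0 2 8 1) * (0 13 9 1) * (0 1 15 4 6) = [2, 13, 8, 3, 6, 5, 0, 7, 1, 15, 10, 11, 12, 9, 14, 4] = (0 2 8 1 13 9 15 4 6)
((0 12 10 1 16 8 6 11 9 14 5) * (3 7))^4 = (0 16 9 12 8 14 10 6 5 1 11) = [16, 11, 2, 3, 4, 1, 5, 7, 14, 12, 6, 0, 8, 13, 10, 15, 9]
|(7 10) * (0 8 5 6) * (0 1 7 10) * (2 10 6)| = |(0 8 5 2 10 6 1 7)| = 8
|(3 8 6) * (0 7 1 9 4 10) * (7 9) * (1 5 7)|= 12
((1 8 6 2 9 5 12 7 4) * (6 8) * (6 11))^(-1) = (1 4 7 12 5 9 2 6 11) = [0, 4, 6, 3, 7, 9, 11, 12, 8, 2, 10, 1, 5]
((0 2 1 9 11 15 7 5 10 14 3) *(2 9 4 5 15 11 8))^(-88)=[8, 5, 4, 9, 10, 14, 6, 7, 1, 2, 3, 11, 12, 13, 0, 15]=(15)(0 8 1 5 14)(2 4 10 3 9)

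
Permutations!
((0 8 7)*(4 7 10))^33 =[4, 1, 2, 3, 8, 5, 6, 10, 7, 9, 0] =(0 4 8 7 10)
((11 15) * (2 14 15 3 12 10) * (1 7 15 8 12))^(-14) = [0, 7, 14, 1, 4, 5, 6, 15, 12, 9, 2, 3, 10, 13, 8, 11] = (1 7 15 11 3)(2 14 8 12 10)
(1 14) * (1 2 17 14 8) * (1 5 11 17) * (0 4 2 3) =(0 4 2 1 8 5 11 17 14 3) =[4, 8, 1, 0, 2, 11, 6, 7, 5, 9, 10, 17, 12, 13, 3, 15, 16, 14]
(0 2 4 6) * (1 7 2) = (0 1 7 2 4 6) = [1, 7, 4, 3, 6, 5, 0, 2]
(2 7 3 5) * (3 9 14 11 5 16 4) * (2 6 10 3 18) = (2 7 9 14 11 5 6 10 3 16 4 18) = [0, 1, 7, 16, 18, 6, 10, 9, 8, 14, 3, 5, 12, 13, 11, 15, 4, 17, 2]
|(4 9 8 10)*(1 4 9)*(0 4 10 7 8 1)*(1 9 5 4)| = |(0 1 10 5 4)(7 8)| = 10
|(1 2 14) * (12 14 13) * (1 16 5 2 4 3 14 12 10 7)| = |(1 4 3 14 16 5 2 13 10 7)| = 10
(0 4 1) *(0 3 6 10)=(0 4 1 3 6 10)=[4, 3, 2, 6, 1, 5, 10, 7, 8, 9, 0]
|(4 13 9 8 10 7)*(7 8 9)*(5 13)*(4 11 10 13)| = 10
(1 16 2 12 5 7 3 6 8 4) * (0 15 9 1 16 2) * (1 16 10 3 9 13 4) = [15, 2, 12, 6, 10, 7, 8, 9, 1, 16, 3, 11, 5, 4, 14, 13, 0] = (0 15 13 4 10 3 6 8 1 2 12 5 7 9 16)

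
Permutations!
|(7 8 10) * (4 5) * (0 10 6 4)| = 7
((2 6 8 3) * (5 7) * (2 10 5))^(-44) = (2 5 3 6 7 10 8) = [0, 1, 5, 6, 4, 3, 7, 10, 2, 9, 8]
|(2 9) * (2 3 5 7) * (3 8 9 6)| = 10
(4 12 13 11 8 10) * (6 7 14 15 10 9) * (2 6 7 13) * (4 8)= (2 6 13 11 4 12)(7 14 15 10 8 9)= [0, 1, 6, 3, 12, 5, 13, 14, 9, 7, 8, 4, 2, 11, 15, 10]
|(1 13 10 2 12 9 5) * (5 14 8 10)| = 6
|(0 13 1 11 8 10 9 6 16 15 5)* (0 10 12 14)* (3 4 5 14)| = 15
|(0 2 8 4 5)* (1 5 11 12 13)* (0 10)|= |(0 2 8 4 11 12 13 1 5 10)|= 10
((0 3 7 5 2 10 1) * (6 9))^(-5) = (0 7 2 1 3 5 10)(6 9) = [7, 3, 1, 5, 4, 10, 9, 2, 8, 6, 0]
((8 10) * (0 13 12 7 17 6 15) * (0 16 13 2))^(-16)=(6 7 13 15 17 12 16)=[0, 1, 2, 3, 4, 5, 7, 13, 8, 9, 10, 11, 16, 15, 14, 17, 6, 12]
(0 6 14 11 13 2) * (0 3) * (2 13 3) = (0 6 14 11 3) = [6, 1, 2, 0, 4, 5, 14, 7, 8, 9, 10, 3, 12, 13, 11]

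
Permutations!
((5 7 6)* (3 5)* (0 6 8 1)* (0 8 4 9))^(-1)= (0 9 4 7 5 3 6)(1 8)= [9, 8, 2, 6, 7, 3, 0, 5, 1, 4]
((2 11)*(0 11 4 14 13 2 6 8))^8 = (14) = [0, 1, 2, 3, 4, 5, 6, 7, 8, 9, 10, 11, 12, 13, 14]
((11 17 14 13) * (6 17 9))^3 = [0, 1, 2, 3, 4, 5, 13, 7, 8, 14, 10, 17, 12, 6, 9, 15, 16, 11] = (6 13)(9 14)(11 17)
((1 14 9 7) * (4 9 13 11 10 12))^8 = [0, 7, 2, 3, 12, 5, 6, 9, 8, 4, 11, 13, 10, 14, 1] = (1 7 9 4 12 10 11 13 14)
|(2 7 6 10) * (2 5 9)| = |(2 7 6 10 5 9)| = 6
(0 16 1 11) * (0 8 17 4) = (0 16 1 11 8 17 4) = [16, 11, 2, 3, 0, 5, 6, 7, 17, 9, 10, 8, 12, 13, 14, 15, 1, 4]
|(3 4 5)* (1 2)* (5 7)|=4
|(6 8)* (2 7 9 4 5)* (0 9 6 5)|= |(0 9 4)(2 7 6 8 5)|= 15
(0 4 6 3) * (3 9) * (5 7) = (0 4 6 9 3)(5 7) = [4, 1, 2, 0, 6, 7, 9, 5, 8, 3]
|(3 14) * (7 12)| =2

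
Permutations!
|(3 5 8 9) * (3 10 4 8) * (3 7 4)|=7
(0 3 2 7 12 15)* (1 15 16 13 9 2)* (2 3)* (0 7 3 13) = (0 2 3 1 15 7 12 16)(9 13) = [2, 15, 3, 1, 4, 5, 6, 12, 8, 13, 10, 11, 16, 9, 14, 7, 0]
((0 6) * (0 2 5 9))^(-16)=(0 9 5 2 6)=[9, 1, 6, 3, 4, 2, 0, 7, 8, 5]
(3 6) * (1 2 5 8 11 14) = [0, 2, 5, 6, 4, 8, 3, 7, 11, 9, 10, 14, 12, 13, 1] = (1 2 5 8 11 14)(3 6)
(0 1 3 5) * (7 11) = (0 1 3 5)(7 11) = [1, 3, 2, 5, 4, 0, 6, 11, 8, 9, 10, 7]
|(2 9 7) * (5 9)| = 4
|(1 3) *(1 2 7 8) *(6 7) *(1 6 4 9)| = |(1 3 2 4 9)(6 7 8)| = 15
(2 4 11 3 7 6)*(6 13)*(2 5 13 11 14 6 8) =(2 4 14 6 5 13 8)(3 7 11) =[0, 1, 4, 7, 14, 13, 5, 11, 2, 9, 10, 3, 12, 8, 6]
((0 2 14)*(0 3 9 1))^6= (14)= [0, 1, 2, 3, 4, 5, 6, 7, 8, 9, 10, 11, 12, 13, 14]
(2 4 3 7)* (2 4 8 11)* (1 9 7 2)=(1 9 7 4 3 2 8 11)=[0, 9, 8, 2, 3, 5, 6, 4, 11, 7, 10, 1]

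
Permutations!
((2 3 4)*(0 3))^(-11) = (0 3 4 2) = [3, 1, 0, 4, 2]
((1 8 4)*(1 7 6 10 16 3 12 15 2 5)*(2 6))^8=(1 4 2)(3 15 10)(5 8 7)(6 16 12)=[0, 4, 1, 15, 2, 8, 16, 5, 7, 9, 3, 11, 6, 13, 14, 10, 12]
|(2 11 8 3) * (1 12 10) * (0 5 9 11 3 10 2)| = |(0 5 9 11 8 10 1 12 2 3)| = 10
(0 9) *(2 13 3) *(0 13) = [9, 1, 0, 2, 4, 5, 6, 7, 8, 13, 10, 11, 12, 3] = (0 9 13 3 2)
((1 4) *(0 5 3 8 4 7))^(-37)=(0 1 8 5 7 4 3)=[1, 8, 2, 0, 3, 7, 6, 4, 5]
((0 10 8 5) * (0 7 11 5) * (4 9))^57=[0, 1, 2, 3, 9, 5, 6, 7, 8, 4, 10, 11]=(11)(4 9)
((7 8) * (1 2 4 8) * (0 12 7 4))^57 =(0 7 2 12 1)(4 8) =[7, 0, 12, 3, 8, 5, 6, 2, 4, 9, 10, 11, 1]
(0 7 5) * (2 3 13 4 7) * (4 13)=(13)(0 2 3 4 7 5)=[2, 1, 3, 4, 7, 0, 6, 5, 8, 9, 10, 11, 12, 13]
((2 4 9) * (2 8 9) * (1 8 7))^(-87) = (1 8 9 7)(2 4) = [0, 8, 4, 3, 2, 5, 6, 1, 9, 7]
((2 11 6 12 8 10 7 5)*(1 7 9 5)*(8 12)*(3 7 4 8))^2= (12)(1 8 9 2 6 7 4 10 5 11 3)= [0, 8, 6, 1, 10, 11, 7, 4, 9, 2, 5, 3, 12]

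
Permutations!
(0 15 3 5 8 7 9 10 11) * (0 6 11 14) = [15, 1, 2, 5, 4, 8, 11, 9, 7, 10, 14, 6, 12, 13, 0, 3] = (0 15 3 5 8 7 9 10 14)(6 11)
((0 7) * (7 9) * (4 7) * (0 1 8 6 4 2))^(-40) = (0 2 9) = [2, 1, 9, 3, 4, 5, 6, 7, 8, 0]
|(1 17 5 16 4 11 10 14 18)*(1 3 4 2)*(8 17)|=6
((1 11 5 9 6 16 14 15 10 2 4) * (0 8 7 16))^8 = (0 4 7 11 14 9 10)(1 16 5 15 6 2 8) = [4, 16, 8, 3, 7, 15, 2, 11, 1, 10, 0, 14, 12, 13, 9, 6, 5]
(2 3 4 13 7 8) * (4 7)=(2 3 7 8)(4 13)=[0, 1, 3, 7, 13, 5, 6, 8, 2, 9, 10, 11, 12, 4]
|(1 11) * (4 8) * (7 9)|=|(1 11)(4 8)(7 9)|=2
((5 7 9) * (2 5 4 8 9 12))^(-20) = (12)(4 8 9) = [0, 1, 2, 3, 8, 5, 6, 7, 9, 4, 10, 11, 12]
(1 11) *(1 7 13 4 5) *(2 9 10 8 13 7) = (1 11 2 9 10 8 13 4 5) = [0, 11, 9, 3, 5, 1, 6, 7, 13, 10, 8, 2, 12, 4]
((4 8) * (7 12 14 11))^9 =(4 8)(7 12 14 11) =[0, 1, 2, 3, 8, 5, 6, 12, 4, 9, 10, 7, 14, 13, 11]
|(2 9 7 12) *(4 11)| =4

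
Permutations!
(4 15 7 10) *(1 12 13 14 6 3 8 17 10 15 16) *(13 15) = (1 12 15 7 13 14 6 3 8 17 10 4 16) = [0, 12, 2, 8, 16, 5, 3, 13, 17, 9, 4, 11, 15, 14, 6, 7, 1, 10]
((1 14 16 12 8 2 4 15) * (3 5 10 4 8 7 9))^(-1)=(1 15 4 10 5 3 9 7 12 16 14)(2 8)=[0, 15, 8, 9, 10, 3, 6, 12, 2, 7, 5, 11, 16, 13, 1, 4, 14]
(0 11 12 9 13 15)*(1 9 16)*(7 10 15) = (0 11 12 16 1 9 13 7 10 15) = [11, 9, 2, 3, 4, 5, 6, 10, 8, 13, 15, 12, 16, 7, 14, 0, 1]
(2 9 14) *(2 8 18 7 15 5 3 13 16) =(2 9 14 8 18 7 15 5 3 13 16) =[0, 1, 9, 13, 4, 3, 6, 15, 18, 14, 10, 11, 12, 16, 8, 5, 2, 17, 7]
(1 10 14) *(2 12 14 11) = (1 10 11 2 12 14) = [0, 10, 12, 3, 4, 5, 6, 7, 8, 9, 11, 2, 14, 13, 1]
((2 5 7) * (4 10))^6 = (10) = [0, 1, 2, 3, 4, 5, 6, 7, 8, 9, 10]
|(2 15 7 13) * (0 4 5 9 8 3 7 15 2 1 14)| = 10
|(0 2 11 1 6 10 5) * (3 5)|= |(0 2 11 1 6 10 3 5)|= 8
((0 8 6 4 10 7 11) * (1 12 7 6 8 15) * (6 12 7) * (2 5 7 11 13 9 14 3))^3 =[11, 15, 13, 7, 6, 9, 12, 14, 8, 2, 4, 1, 10, 3, 5, 0] =(0 11 1 15)(2 13 3 7 14 5 9)(4 6 12 10)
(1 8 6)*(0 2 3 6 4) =(0 2 3 6 1 8 4) =[2, 8, 3, 6, 0, 5, 1, 7, 4]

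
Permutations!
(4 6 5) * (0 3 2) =(0 3 2)(4 6 5) =[3, 1, 0, 2, 6, 4, 5]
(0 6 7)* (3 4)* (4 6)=(0 4 3 6 7)=[4, 1, 2, 6, 3, 5, 7, 0]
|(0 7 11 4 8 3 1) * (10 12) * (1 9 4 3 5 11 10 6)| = 6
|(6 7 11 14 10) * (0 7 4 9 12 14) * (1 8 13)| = 6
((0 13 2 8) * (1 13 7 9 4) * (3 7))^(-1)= [8, 4, 13, 0, 9, 5, 6, 3, 2, 7, 10, 11, 12, 1]= (0 8 2 13 1 4 9 7 3)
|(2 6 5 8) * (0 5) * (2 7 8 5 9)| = 4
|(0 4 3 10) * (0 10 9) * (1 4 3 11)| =|(0 3 9)(1 4 11)| =3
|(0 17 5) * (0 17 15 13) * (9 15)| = |(0 9 15 13)(5 17)| = 4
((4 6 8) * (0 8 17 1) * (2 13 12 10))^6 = (17)(2 12)(10 13) = [0, 1, 12, 3, 4, 5, 6, 7, 8, 9, 13, 11, 2, 10, 14, 15, 16, 17]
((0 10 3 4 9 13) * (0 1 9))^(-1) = [4, 13, 2, 10, 3, 5, 6, 7, 8, 1, 0, 11, 12, 9] = (0 4 3 10)(1 13 9)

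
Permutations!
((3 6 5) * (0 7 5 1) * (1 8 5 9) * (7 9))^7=(0 9 1)(3 5 8 6)=[9, 0, 2, 5, 4, 8, 3, 7, 6, 1]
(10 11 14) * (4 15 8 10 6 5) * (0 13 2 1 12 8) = (0 13 2 1 12 8 10 11 14 6 5 4 15) = [13, 12, 1, 3, 15, 4, 5, 7, 10, 9, 11, 14, 8, 2, 6, 0]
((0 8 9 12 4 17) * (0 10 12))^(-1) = (0 9 8)(4 12 10 17) = [9, 1, 2, 3, 12, 5, 6, 7, 0, 8, 17, 11, 10, 13, 14, 15, 16, 4]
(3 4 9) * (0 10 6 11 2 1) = (0 10 6 11 2 1)(3 4 9) = [10, 0, 1, 4, 9, 5, 11, 7, 8, 3, 6, 2]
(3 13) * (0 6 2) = (0 6 2)(3 13) = [6, 1, 0, 13, 4, 5, 2, 7, 8, 9, 10, 11, 12, 3]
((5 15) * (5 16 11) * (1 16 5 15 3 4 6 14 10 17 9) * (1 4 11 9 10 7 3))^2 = (17)(1 9 6 7 11 5 16 4 14 3 15) = [0, 9, 2, 15, 14, 16, 7, 11, 8, 6, 10, 5, 12, 13, 3, 1, 4, 17]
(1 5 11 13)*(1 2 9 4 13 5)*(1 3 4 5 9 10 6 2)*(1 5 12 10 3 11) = (1 11 9 12 10 6 2 3 4 13 5) = [0, 11, 3, 4, 13, 1, 2, 7, 8, 12, 6, 9, 10, 5]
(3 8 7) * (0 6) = (0 6)(3 8 7) = [6, 1, 2, 8, 4, 5, 0, 3, 7]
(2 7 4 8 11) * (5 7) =[0, 1, 5, 3, 8, 7, 6, 4, 11, 9, 10, 2] =(2 5 7 4 8 11)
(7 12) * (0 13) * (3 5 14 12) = (0 13)(3 5 14 12 7) = [13, 1, 2, 5, 4, 14, 6, 3, 8, 9, 10, 11, 7, 0, 12]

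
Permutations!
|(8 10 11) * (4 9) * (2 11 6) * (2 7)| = |(2 11 8 10 6 7)(4 9)| = 6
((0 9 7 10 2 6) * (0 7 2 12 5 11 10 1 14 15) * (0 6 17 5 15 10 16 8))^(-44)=[5, 6, 16, 3, 4, 0, 12, 15, 17, 11, 1, 9, 14, 13, 7, 10, 2, 8]=(0 5)(1 6 12 14 7 15 10)(2 16)(8 17)(9 11)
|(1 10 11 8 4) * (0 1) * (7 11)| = 7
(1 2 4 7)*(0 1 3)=(0 1 2 4 7 3)=[1, 2, 4, 0, 7, 5, 6, 3]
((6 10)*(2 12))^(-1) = (2 12)(6 10) = [0, 1, 12, 3, 4, 5, 10, 7, 8, 9, 6, 11, 2]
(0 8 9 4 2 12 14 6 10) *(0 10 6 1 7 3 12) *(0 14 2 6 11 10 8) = [0, 7, 14, 12, 6, 5, 11, 3, 9, 4, 8, 10, 2, 13, 1] = (1 7 3 12 2 14)(4 6 11 10 8 9)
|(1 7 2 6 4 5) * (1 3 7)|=|(2 6 4 5 3 7)|=6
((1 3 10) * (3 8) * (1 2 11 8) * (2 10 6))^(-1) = [0, 1, 6, 8, 4, 5, 3, 7, 11, 9, 10, 2] = (2 6 3 8 11)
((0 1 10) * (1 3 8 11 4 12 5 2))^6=[5, 4, 11, 2, 0, 8, 6, 7, 1, 9, 12, 10, 3]=(0 5 8 1 4)(2 11 10 12 3)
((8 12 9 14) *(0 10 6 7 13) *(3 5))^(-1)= (0 13 7 6 10)(3 5)(8 14 9 12)= [13, 1, 2, 5, 4, 3, 10, 6, 14, 12, 0, 11, 8, 7, 9]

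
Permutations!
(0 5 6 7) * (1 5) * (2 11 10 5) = [1, 2, 11, 3, 4, 6, 7, 0, 8, 9, 5, 10] = (0 1 2 11 10 5 6 7)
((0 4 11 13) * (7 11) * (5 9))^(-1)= (0 13 11 7 4)(5 9)= [13, 1, 2, 3, 0, 9, 6, 4, 8, 5, 10, 7, 12, 11]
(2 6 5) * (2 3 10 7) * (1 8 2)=[0, 8, 6, 10, 4, 3, 5, 1, 2, 9, 7]=(1 8 2 6 5 3 10 7)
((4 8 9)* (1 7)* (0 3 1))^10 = (0 1)(3 7)(4 8 9) = [1, 0, 2, 7, 8, 5, 6, 3, 9, 4]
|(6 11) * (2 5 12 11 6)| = 4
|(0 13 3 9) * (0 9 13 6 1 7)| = |(0 6 1 7)(3 13)| = 4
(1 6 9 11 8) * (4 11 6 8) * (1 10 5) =(1 8 10 5)(4 11)(6 9) =[0, 8, 2, 3, 11, 1, 9, 7, 10, 6, 5, 4]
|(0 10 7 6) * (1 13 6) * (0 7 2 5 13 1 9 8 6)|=|(0 10 2 5 13)(6 7 9 8)|=20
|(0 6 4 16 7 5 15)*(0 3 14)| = |(0 6 4 16 7 5 15 3 14)| = 9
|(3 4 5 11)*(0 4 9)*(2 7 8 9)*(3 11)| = |(11)(0 4 5 3 2 7 8 9)| = 8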